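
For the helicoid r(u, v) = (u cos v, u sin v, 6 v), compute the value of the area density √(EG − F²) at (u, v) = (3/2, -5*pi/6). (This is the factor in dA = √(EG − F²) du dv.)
√(EG − F²)|_{(3/2, -5*pi/6)} = 3*sqrt(17)/2

E = 1, F = 0, G = u^2 + 36, so EG − F² = u^2 + 36. Taking the positive square root: √(EG − F²) = sqrt(u^2 + 36). At (u, v) = (3/2, -5*pi/6): 3*sqrt(17)/2.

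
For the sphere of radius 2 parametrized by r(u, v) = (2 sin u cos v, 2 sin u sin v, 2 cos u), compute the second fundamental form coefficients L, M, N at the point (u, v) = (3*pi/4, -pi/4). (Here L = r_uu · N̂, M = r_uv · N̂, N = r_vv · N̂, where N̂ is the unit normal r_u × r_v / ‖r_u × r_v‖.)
L = -2;  M = 0;  N = -1

Compute the unit normal N̂(u, v) = (sin(u)^2*cos(v)/Abs(sin(u)), sin(u)^2*sin(v)/Abs(sin(u)), sin(2*u)/(2*Abs(sin(u)))), and the second partials r_uu, r_uv, r_vv. Take dot products:
  L(u, v) = r_uu · N̂ = -2*sin(u)/Abs(sin(u)),
  M(u, v) = r_uv · N̂ = 0,
  N(u, v) = r_vv · N̂ = -2*sin(u)^3/Abs(sin(u)).
Evaluating at (u, v) = (3*pi/4, -pi/4):
  L = -2, M = 0, N = -1.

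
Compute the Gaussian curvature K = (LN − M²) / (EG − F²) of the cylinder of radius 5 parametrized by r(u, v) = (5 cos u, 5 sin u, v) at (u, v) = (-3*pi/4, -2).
K = 0

Coefficients of the first fundamental form: E = 25, F = 0, G = 1.
Coefficients of the second fundamental form: L = -5, M = 0, N = 0.
Assemble K = (LN − M²)/(EG − F²) = 0. At (u, v) = (-3*pi/4, -2): K = 0.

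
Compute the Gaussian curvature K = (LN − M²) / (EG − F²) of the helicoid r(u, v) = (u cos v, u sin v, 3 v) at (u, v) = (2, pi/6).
K = -9/169

Coefficients of the first fundamental form: E = 1, F = 0, G = u^2 + 9.
Coefficients of the second fundamental form: L = 0, M = -3/sqrt(u^2 + 9), N = 0.
Assemble K = (LN − M²)/(EG − F²) = -9/(u^2 + 9)^2. At (u, v) = (2, pi/6): K = -9/169.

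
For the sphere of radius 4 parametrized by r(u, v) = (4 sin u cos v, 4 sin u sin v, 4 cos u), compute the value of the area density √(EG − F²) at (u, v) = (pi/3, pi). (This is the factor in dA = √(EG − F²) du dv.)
√(EG − F²)|_{(pi/3, pi)} = 8*sqrt(3)

E = 16, F = 0, G = 16*sin(u)^2, so EG − F² = 256*sin(u)^2. Taking the positive square root: √(EG − F²) = 16*Abs(sin(u)). At (u, v) = (pi/3, pi): 8*sqrt(3).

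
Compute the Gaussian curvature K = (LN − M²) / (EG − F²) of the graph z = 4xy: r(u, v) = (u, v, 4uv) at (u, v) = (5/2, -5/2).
K = -16/40401

Coefficients of the first fundamental form: E = 16*v^2 + 1, F = 16*u*v, G = 16*u^2 + 1.
Coefficients of the second fundamental form: L = 0, M = 4/sqrt(16*u^2 + 16*v^2 + 1), N = 0.
Assemble K = (LN − M²)/(EG − F²) = -16/(256*u^4 + 512*u^2*v^2 + 32*u^2 + 256*v^4 + 32*v^2 + 1). At (u, v) = (5/2, -5/2): K = -16/40401.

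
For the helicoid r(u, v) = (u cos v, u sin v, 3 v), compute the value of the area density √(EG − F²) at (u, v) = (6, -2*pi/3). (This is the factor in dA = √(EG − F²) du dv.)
√(EG − F²)|_{(6, -2*pi/3)} = 3*sqrt(5)

E = 1, F = 0, G = u^2 + 9, so EG − F² = u^2 + 9. Taking the positive square root: √(EG − F²) = sqrt(u^2 + 9). At (u, v) = (6, -2*pi/3): 3*sqrt(5).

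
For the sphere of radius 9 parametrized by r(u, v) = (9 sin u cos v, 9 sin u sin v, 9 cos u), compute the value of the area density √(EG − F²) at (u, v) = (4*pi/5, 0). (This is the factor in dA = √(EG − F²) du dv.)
√(EG − F²)|_{(4*pi/5, 0)} = 81*sqrt(10 - 2*sqrt(5))/4

E = 81, F = 0, G = 81*sin(u)^2, so EG − F² = 6561*sin(u)^2. Taking the positive square root: √(EG − F²) = 81*Abs(sin(u)). At (u, v) = (4*pi/5, 0): 81*sqrt(10 - 2*sqrt(5))/4.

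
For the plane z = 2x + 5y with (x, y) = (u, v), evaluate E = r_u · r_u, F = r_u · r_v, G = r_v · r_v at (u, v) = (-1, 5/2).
E = 5;  F = 10;  G = 26

Partials: r_u = (1, 0, 2), r_v = (0, 1, 5). As functions of (u, v):
  E = r_u · r_u = 5,
  F = r_u · r_v = 10,
  G = r_v · r_v = 26.
Evaluating at (u, v) = (-1, 5/2): E = 5, F = 10, G = 26.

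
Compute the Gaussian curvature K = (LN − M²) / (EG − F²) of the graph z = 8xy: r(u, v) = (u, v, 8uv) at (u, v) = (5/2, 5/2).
K = -64/641601

Coefficients of the first fundamental form: E = 64*v^2 + 1, F = 64*u*v, G = 64*u^2 + 1.
Coefficients of the second fundamental form: L = 0, M = 8/sqrt(64*u^2 + 64*v^2 + 1), N = 0.
Assemble K = (LN − M²)/(EG − F²) = -64/(4096*u^4 + 8192*u^2*v^2 + 128*u^2 + 4096*v^4 + 128*v^2 + 1). At (u, v) = (5/2, 5/2): K = -64/641601.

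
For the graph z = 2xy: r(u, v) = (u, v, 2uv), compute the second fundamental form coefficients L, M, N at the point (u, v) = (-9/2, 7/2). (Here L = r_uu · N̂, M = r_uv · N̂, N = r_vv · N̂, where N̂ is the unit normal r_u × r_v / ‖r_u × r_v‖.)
L = 0;  M = 2*sqrt(131)/131;  N = 0

Compute the unit normal N̂(u, v) = (-2*v/sqrt(4*u^2 + 4*v^2 + 1), -2*u/sqrt(4*u^2 + 4*v^2 + 1), 1/sqrt(4*u^2 + 4*v^2 + 1)), and the second partials r_uu, r_uv, r_vv. Take dot products:
  L(u, v) = r_uu · N̂ = 0,
  M(u, v) = r_uv · N̂ = 2/sqrt(4*u^2 + 4*v^2 + 1),
  N(u, v) = r_vv · N̂ = 0.
Evaluating at (u, v) = (-9/2, 7/2):
  L = 0, M = 2*sqrt(131)/131, N = 0.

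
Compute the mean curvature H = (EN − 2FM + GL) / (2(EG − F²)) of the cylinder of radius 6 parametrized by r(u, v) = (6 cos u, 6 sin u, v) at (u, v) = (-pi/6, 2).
H = -1/12

With E = 36, F = 0, G = 1, L = -6, M = 0, N = 0, assemble
  H = (EN − 2FM + GL) / (2(EG − F²)) = -1/12.
At (u, v) = (-pi/6, 2): H = -1/12.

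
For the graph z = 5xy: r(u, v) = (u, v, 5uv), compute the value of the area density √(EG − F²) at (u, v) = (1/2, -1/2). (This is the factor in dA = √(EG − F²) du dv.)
√(EG − F²)|_{(1/2, -1/2)} = 3*sqrt(6)/2

E = 25*v^2 + 1, F = 25*u*v, G = 25*u^2 + 1, so EG − F² = 25*u^2 + 25*v^2 + 1. Taking the positive square root: √(EG − F²) = sqrt(25*u^2 + 25*v^2 + 1). At (u, v) = (1/2, -1/2): 3*sqrt(6)/2.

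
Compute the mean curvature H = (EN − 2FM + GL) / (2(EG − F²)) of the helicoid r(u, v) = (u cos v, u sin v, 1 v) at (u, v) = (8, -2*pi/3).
H = 0

With E = 1, F = 0, G = u^2 + 1, L = 0, M = -1/sqrt(u^2 + 1), N = 0, assemble
  H = (EN − 2FM + GL) / (2(EG − F²)) = 0.
At (u, v) = (8, -2*pi/3): H = 0.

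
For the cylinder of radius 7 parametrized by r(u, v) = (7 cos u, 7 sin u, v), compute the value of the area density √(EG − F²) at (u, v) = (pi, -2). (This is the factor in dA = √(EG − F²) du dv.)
√(EG − F²)|_{(pi, -2)} = 7

E = 49, F = 0, G = 1, so EG − F² = 49. Taking the positive square root: √(EG − F²) = 7. At (u, v) = (pi, -2): 7.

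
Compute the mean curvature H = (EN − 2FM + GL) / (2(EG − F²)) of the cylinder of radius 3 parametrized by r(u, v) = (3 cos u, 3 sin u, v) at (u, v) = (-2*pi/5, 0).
H = -1/6

With E = 9, F = 0, G = 1, L = -3, M = 0, N = 0, assemble
  H = (EN − 2FM + GL) / (2(EG − F²)) = -1/6.
At (u, v) = (-2*pi/5, 0): H = -1/6.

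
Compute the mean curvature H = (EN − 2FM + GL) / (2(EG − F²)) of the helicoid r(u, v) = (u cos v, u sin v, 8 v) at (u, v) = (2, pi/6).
H = 0

With E = 1, F = 0, G = u^2 + 64, L = 0, M = -8/sqrt(u^2 + 64), N = 0, assemble
  H = (EN − 2FM + GL) / (2(EG − F²)) = 0.
At (u, v) = (2, pi/6): H = 0.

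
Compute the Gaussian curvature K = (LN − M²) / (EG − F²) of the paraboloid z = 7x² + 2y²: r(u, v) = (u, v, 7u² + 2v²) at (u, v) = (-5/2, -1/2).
K = 14/378225

Coefficients of the first fundamental form: E = 196*u^2 + 1, F = 56*u*v, G = 16*v^2 + 1.
Coefficients of the second fundamental form: L = 14/sqrt(196*u^2 + 16*v^2 + 1), M = 0, N = 4/sqrt(196*u^2 + 16*v^2 + 1).
Assemble K = (LN − M²)/(EG − F²) = 56/(38416*u^4 + 6272*u^2*v^2 + 392*u^2 + 256*v^4 + 32*v^2 + 1). At (u, v) = (-5/2, -1/2): K = 14/378225.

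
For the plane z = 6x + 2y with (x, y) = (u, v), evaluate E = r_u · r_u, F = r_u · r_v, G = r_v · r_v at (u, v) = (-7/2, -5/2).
E = 37;  F = 12;  G = 5

Partials: r_u = (1, 0, 6), r_v = (0, 1, 2). As functions of (u, v):
  E = r_u · r_u = 37,
  F = r_u · r_v = 12,
  G = r_v · r_v = 5.
Evaluating at (u, v) = (-7/2, -5/2): E = 37, F = 12, G = 5.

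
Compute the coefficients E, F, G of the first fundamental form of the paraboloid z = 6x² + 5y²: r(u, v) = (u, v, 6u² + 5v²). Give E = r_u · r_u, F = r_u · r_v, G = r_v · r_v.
E = 144*u^2 + 1;  F = 120*u*v;  G = 100*v^2 + 1

Compute partials: r_u = (1, 0, 12*u), r_v = (0, 1, 10*v). Then
  E = r_u · r_u = 144*u^2 + 1,
  F = r_u · r_v = 120*u*v,
  G = r_v · r_v = 100*v^2 + 1.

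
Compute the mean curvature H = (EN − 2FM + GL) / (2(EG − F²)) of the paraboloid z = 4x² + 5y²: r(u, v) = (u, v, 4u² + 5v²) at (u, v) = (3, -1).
H = 3289*sqrt(677)/458329

With E = 64*u^2 + 1, F = 80*u*v, G = 100*v^2 + 1, L = 8/sqrt(64*u^2 + 100*v^2 + 1), M = 0, N = 10/sqrt(64*u^2 + 100*v^2 + 1), assemble
  H = (EN − 2FM + GL) / (2(EG − F²)) = (320*u^2 + 400*v^2 + 9)/(64*u^2 + 100*v^2 + 1)^(3/2).
At (u, v) = (3, -1): H = 3289*sqrt(677)/458329.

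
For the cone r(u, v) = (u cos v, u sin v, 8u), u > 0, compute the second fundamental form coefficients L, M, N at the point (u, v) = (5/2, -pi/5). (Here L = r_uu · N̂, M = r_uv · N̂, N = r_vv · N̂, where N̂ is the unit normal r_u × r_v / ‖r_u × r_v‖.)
L = 0;  M = 0;  N = 4*sqrt(65)/13

Compute the unit normal N̂(u, v) = (-8*sqrt(65)*u*cos(v)/(65*Abs(u)), -8*sqrt(65)*u*sin(v)/(65*Abs(u)), sqrt(65)*u/(65*Abs(u))), and the second partials r_uu, r_uv, r_vv. Take dot products:
  L(u, v) = r_uu · N̂ = 0,
  M(u, v) = r_uv · N̂ = 0,
  N(u, v) = r_vv · N̂ = 8*sqrt(65)*u^2/(65*Abs(u)).
Evaluating at (u, v) = (5/2, -pi/5):
  L = 0, M = 0, N = 4*sqrt(65)/13.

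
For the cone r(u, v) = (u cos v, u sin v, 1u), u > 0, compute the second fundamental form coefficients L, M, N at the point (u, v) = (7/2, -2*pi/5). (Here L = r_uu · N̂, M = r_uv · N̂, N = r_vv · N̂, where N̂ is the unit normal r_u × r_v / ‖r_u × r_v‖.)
L = 0;  M = 0;  N = 7*sqrt(2)/4

Compute the unit normal N̂(u, v) = (-sqrt(2)*u*cos(v)/(2*Abs(u)), -sqrt(2)*u*sin(v)/(2*Abs(u)), sqrt(2)*u/(2*Abs(u))), and the second partials r_uu, r_uv, r_vv. Take dot products:
  L(u, v) = r_uu · N̂ = 0,
  M(u, v) = r_uv · N̂ = 0,
  N(u, v) = r_vv · N̂ = sqrt(2)*u^2/(2*Abs(u)).
Evaluating at (u, v) = (7/2, -2*pi/5):
  L = 0, M = 0, N = 7*sqrt(2)/4.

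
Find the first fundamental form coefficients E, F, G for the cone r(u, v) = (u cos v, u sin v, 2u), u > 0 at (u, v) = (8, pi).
E = 5;  F = 0;  G = 64

Partials: r_u = (cos(v), sin(v), 2), r_v = (-u*sin(v), u*cos(v), 0). As functions of (u, v):
  E = r_u · r_u = 5,
  F = r_u · r_v = 0,
  G = r_v · r_v = u^2.
Evaluating at (u, v) = (8, pi): E = 5, F = 0, G = 64.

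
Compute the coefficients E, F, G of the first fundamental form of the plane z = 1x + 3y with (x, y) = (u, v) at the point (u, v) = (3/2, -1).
E = 2;  F = 3;  G = 10

Partials: r_u = (1, 0, 1), r_v = (0, 1, 3). As functions of (u, v):
  E = r_u · r_u = 2,
  F = r_u · r_v = 3,
  G = r_v · r_v = 10.
Evaluating at (u, v) = (3/2, -1): E = 2, F = 3, G = 10.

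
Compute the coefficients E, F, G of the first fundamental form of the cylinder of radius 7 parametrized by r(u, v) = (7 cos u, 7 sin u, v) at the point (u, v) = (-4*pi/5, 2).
E = 49;  F = 0;  G = 1

Partials: r_u = (-7*sin(u), 7*cos(u), 0), r_v = (0, 0, 1). As functions of (u, v):
  E = r_u · r_u = 49,
  F = r_u · r_v = 0,
  G = r_v · r_v = 1.
Evaluating at (u, v) = (-4*pi/5, 2): E = 49, F = 0, G = 1.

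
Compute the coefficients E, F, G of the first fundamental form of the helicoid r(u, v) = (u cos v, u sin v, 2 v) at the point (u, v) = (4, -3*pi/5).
E = 1;  F = 0;  G = 20

Partials: r_u = (cos(v), sin(v), 0), r_v = (-u*sin(v), u*cos(v), 2). As functions of (u, v):
  E = r_u · r_u = 1,
  F = r_u · r_v = 0,
  G = r_v · r_v = u^2 + 4.
Evaluating at (u, v) = (4, -3*pi/5): E = 1, F = 0, G = 20.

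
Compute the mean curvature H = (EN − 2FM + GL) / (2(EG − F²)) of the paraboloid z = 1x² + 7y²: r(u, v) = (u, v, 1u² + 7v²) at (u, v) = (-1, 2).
H = 820*sqrt(789)/622521

With E = 4*u^2 + 1, F = 28*u*v, G = 196*v^2 + 1, L = 2/sqrt(4*u^2 + 196*v^2 + 1), M = 0, N = 14/sqrt(4*u^2 + 196*v^2 + 1), assemble
  H = (EN − 2FM + GL) / (2(EG − F²)) = 4*(7*u^2 + 49*v^2 + 2)/(4*u^2 + 196*v^2 + 1)^(3/2).
At (u, v) = (-1, 2): H = 820*sqrt(789)/622521.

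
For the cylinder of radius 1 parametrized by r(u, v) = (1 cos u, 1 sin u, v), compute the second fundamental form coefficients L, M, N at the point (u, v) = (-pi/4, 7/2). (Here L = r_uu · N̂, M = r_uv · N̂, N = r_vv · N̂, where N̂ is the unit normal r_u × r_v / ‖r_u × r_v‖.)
L = -1;  M = 0;  N = 0

Compute the unit normal N̂(u, v) = (cos(u), sin(u), 0), and the second partials r_uu, r_uv, r_vv. Take dot products:
  L(u, v) = r_uu · N̂ = -1,
  M(u, v) = r_uv · N̂ = 0,
  N(u, v) = r_vv · N̂ = 0.
Evaluating at (u, v) = (-pi/4, 7/2):
  L = -1, M = 0, N = 0.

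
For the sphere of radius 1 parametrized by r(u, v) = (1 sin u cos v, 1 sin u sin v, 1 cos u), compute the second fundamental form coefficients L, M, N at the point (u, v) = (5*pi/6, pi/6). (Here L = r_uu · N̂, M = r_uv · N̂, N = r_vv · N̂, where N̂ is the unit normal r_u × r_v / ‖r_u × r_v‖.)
L = -1;  M = 0;  N = -1/4

Compute the unit normal N̂(u, v) = (sin(u)^2*cos(v)/Abs(sin(u)), sin(u)^2*sin(v)/Abs(sin(u)), sin(2*u)/(2*Abs(sin(u)))), and the second partials r_uu, r_uv, r_vv. Take dot products:
  L(u, v) = r_uu · N̂ = -sin(u)/Abs(sin(u)),
  M(u, v) = r_uv · N̂ = 0,
  N(u, v) = r_vv · N̂ = -sin(u)^3/Abs(sin(u)).
Evaluating at (u, v) = (5*pi/6, pi/6):
  L = -1, M = 0, N = -1/4.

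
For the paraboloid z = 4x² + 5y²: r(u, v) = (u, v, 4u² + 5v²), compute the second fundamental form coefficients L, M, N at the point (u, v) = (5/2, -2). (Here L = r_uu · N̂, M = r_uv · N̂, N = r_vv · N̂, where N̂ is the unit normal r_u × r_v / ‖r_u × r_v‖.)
L = 8*sqrt(89)/267;  M = 0;  N = 10*sqrt(89)/267

Compute the unit normal N̂(u, v) = (-8*u/sqrt(64*u^2 + 100*v^2 + 1), -10*v/sqrt(64*u^2 + 100*v^2 + 1), 1/sqrt(64*u^2 + 100*v^2 + 1)), and the second partials r_uu, r_uv, r_vv. Take dot products:
  L(u, v) = r_uu · N̂ = 8/sqrt(64*u^2 + 100*v^2 + 1),
  M(u, v) = r_uv · N̂ = 0,
  N(u, v) = r_vv · N̂ = 10/sqrt(64*u^2 + 100*v^2 + 1).
Evaluating at (u, v) = (5/2, -2):
  L = 8*sqrt(89)/267, M = 0, N = 10*sqrt(89)/267.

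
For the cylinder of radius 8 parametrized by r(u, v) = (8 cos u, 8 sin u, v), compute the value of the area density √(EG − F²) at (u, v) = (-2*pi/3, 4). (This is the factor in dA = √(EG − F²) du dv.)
√(EG − F²)|_{(-2*pi/3, 4)} = 8

E = 64, F = 0, G = 1, so EG − F² = 64. Taking the positive square root: √(EG − F²) = 8. At (u, v) = (-2*pi/3, 4): 8.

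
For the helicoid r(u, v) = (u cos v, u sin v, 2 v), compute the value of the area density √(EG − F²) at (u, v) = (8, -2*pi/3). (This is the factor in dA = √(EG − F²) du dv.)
√(EG − F²)|_{(8, -2*pi/3)} = 2*sqrt(17)

E = 1, F = 0, G = u^2 + 4, so EG − F² = u^2 + 4. Taking the positive square root: √(EG − F²) = sqrt(u^2 + 4). At (u, v) = (8, -2*pi/3): 2*sqrt(17).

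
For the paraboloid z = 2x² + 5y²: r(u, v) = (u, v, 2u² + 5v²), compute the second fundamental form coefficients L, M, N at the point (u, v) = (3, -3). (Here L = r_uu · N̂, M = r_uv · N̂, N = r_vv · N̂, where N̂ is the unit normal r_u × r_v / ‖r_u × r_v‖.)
L = 4*sqrt(1045)/1045;  M = 0;  N = 2*sqrt(1045)/209

Compute the unit normal N̂(u, v) = (-4*u/sqrt(16*u^2 + 100*v^2 + 1), -10*v/sqrt(16*u^2 + 100*v^2 + 1), 1/sqrt(16*u^2 + 100*v^2 + 1)), and the second partials r_uu, r_uv, r_vv. Take dot products:
  L(u, v) = r_uu · N̂ = 4/sqrt(16*u^2 + 100*v^2 + 1),
  M(u, v) = r_uv · N̂ = 0,
  N(u, v) = r_vv · N̂ = 10/sqrt(16*u^2 + 100*v^2 + 1).
Evaluating at (u, v) = (3, -3):
  L = 4*sqrt(1045)/1045, M = 0, N = 2*sqrt(1045)/209.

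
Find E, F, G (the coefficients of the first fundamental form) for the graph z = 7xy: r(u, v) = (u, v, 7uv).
E = 49*v^2 + 1;  F = 49*u*v;  G = 49*u^2 + 1

Compute partials: r_u = (1, 0, 7*v), r_v = (0, 1, 7*u). Then
  E = r_u · r_u = 49*v^2 + 1,
  F = r_u · r_v = 49*u*v,
  G = r_v · r_v = 49*u^2 + 1.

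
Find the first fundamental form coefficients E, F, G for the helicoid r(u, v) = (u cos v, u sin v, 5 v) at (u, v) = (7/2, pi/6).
E = 1;  F = 0;  G = 149/4

Partials: r_u = (cos(v), sin(v), 0), r_v = (-u*sin(v), u*cos(v), 5). As functions of (u, v):
  E = r_u · r_u = 1,
  F = r_u · r_v = 0,
  G = r_v · r_v = u^2 + 25.
Evaluating at (u, v) = (7/2, pi/6): E = 1, F = 0, G = 149/4.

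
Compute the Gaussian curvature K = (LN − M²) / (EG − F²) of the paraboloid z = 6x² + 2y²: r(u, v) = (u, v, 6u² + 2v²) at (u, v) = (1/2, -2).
K = 48/10201

Coefficients of the first fundamental form: E = 144*u^2 + 1, F = 48*u*v, G = 16*v^2 + 1.
Coefficients of the second fundamental form: L = 12/sqrt(144*u^2 + 16*v^2 + 1), M = 0, N = 4/sqrt(144*u^2 + 16*v^2 + 1).
Assemble K = (LN − M²)/(EG − F²) = 48/(20736*u^4 + 4608*u^2*v^2 + 288*u^2 + 256*v^4 + 32*v^2 + 1). At (u, v) = (1/2, -2): K = 48/10201.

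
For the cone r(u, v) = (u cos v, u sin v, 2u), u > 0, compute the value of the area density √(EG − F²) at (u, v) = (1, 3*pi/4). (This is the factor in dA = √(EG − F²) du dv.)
√(EG − F²)|_{(1, 3*pi/4)} = sqrt(5)

E = 5, F = 0, G = u^2, so EG − F² = 5*u^2. Taking the positive square root: √(EG − F²) = sqrt(5)*Abs(u). At (u, v) = (1, 3*pi/4): sqrt(5).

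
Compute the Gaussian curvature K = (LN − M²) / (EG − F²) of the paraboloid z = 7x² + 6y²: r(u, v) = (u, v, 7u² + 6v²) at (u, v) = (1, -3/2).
K = 168/271441

Coefficients of the first fundamental form: E = 196*u^2 + 1, F = 168*u*v, G = 144*v^2 + 1.
Coefficients of the second fundamental form: L = 14/sqrt(196*u^2 + 144*v^2 + 1), M = 0, N = 12/sqrt(196*u^2 + 144*v^2 + 1).
Assemble K = (LN − M²)/(EG − F²) = 168/(38416*u^4 + 56448*u^2*v^2 + 392*u^2 + 20736*v^4 + 288*v^2 + 1). At (u, v) = (1, -3/2): K = 168/271441.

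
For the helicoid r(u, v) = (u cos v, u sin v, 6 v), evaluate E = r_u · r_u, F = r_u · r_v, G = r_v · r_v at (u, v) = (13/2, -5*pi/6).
E = 1;  F = 0;  G = 313/4

Partials: r_u = (cos(v), sin(v), 0), r_v = (-u*sin(v), u*cos(v), 6). As functions of (u, v):
  E = r_u · r_u = 1,
  F = r_u · r_v = 0,
  G = r_v · r_v = u^2 + 36.
Evaluating at (u, v) = (13/2, -5*pi/6): E = 1, F = 0, G = 313/4.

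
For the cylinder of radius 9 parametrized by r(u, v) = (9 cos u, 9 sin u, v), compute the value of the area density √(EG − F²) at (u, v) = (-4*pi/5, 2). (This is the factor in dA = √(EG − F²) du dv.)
√(EG − F²)|_{(-4*pi/5, 2)} = 9

E = 81, F = 0, G = 1, so EG − F² = 81. Taking the positive square root: √(EG − F²) = 9. At (u, v) = (-4*pi/5, 2): 9.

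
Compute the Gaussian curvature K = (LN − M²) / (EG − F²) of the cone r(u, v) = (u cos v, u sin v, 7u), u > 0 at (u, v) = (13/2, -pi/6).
K = 0

Coefficients of the first fundamental form: E = 50, F = 0, G = u^2.
Coefficients of the second fundamental form: L = 0, M = 0, N = 7*sqrt(2)*u^2/(10*Abs(u)).
Assemble K = (LN − M²)/(EG − F²) = 0. At (u, v) = (13/2, -pi/6): K = 0.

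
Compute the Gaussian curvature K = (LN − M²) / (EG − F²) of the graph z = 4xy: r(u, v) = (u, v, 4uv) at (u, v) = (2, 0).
K = -16/4225

Coefficients of the first fundamental form: E = 16*v^2 + 1, F = 16*u*v, G = 16*u^2 + 1.
Coefficients of the second fundamental form: L = 0, M = 4/sqrt(16*u^2 + 16*v^2 + 1), N = 0.
Assemble K = (LN − M²)/(EG − F²) = -16/(256*u^4 + 512*u^2*v^2 + 32*u^2 + 256*v^4 + 32*v^2 + 1). At (u, v) = (2, 0): K = -16/4225.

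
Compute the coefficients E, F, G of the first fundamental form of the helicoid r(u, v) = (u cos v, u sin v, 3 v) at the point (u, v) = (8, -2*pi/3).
E = 1;  F = 0;  G = 73

Partials: r_u = (cos(v), sin(v), 0), r_v = (-u*sin(v), u*cos(v), 3). As functions of (u, v):
  E = r_u · r_u = 1,
  F = r_u · r_v = 0,
  G = r_v · r_v = u^2 + 9.
Evaluating at (u, v) = (8, -2*pi/3): E = 1, F = 0, G = 73.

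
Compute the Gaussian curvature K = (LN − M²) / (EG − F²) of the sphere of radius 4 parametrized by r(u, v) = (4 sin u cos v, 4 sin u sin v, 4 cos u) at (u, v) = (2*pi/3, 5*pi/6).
K = 1/16

Coefficients of the first fundamental form: E = 16, F = 0, G = 16*sin(u)^2.
Coefficients of the second fundamental form: L = -4*sin(u)/Abs(sin(u)), M = 0, N = -4*sin(u)^3/Abs(sin(u)).
Assemble K = (LN − M²)/(EG − F²) = 1/16. At (u, v) = (2*pi/3, 5*pi/6): K = 1/16.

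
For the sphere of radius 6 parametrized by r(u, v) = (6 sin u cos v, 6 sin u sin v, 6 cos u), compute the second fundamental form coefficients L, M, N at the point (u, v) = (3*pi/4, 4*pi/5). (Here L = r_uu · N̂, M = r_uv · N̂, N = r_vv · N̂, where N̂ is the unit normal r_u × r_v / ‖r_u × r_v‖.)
L = -6;  M = 0;  N = -3

Compute the unit normal N̂(u, v) = (sin(u)^2*cos(v)/Abs(sin(u)), sin(u)^2*sin(v)/Abs(sin(u)), sin(2*u)/(2*Abs(sin(u)))), and the second partials r_uu, r_uv, r_vv. Take dot products:
  L(u, v) = r_uu · N̂ = -6*sin(u)/Abs(sin(u)),
  M(u, v) = r_uv · N̂ = 0,
  N(u, v) = r_vv · N̂ = -6*sin(u)^3/Abs(sin(u)).
Evaluating at (u, v) = (3*pi/4, 4*pi/5):
  L = -6, M = 0, N = -3.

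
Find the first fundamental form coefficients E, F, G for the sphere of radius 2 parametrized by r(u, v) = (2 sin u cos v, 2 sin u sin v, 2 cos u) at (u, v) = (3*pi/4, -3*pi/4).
E = 4;  F = 0;  G = 2

Partials: r_u = (2*cos(u)*cos(v), 2*sin(v)*cos(u), -2*sin(u)), r_v = (-2*sin(u)*sin(v), 2*sin(u)*cos(v), 0). As functions of (u, v):
  E = r_u · r_u = 4,
  F = r_u · r_v = 0,
  G = r_v · r_v = 4*sin(u)^2.
Evaluating at (u, v) = (3*pi/4, -3*pi/4): E = 4, F = 0, G = 2.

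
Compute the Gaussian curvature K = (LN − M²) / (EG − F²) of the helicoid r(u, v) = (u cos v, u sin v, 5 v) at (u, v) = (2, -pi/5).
K = -25/841

Coefficients of the first fundamental form: E = 1, F = 0, G = u^2 + 25.
Coefficients of the second fundamental form: L = 0, M = -5/sqrt(u^2 + 25), N = 0.
Assemble K = (LN − M²)/(EG − F²) = -25/(u^2 + 25)^2. At (u, v) = (2, -pi/5): K = -25/841.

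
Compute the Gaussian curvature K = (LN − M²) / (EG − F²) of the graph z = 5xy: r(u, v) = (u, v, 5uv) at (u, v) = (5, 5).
K = -25/1565001

Coefficients of the first fundamental form: E = 25*v^2 + 1, F = 25*u*v, G = 25*u^2 + 1.
Coefficients of the second fundamental form: L = 0, M = 5/sqrt(25*u^2 + 25*v^2 + 1), N = 0.
Assemble K = (LN − M²)/(EG − F²) = -25/(625*u^4 + 1250*u^2*v^2 + 50*u^2 + 625*v^4 + 50*v^2 + 1). At (u, v) = (5, 5): K = -25/1565001.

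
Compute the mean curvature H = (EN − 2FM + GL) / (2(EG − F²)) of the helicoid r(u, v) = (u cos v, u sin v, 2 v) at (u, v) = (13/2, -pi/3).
H = 0

With E = 1, F = 0, G = u^2 + 4, L = 0, M = -2/sqrt(u^2 + 4), N = 0, assemble
  H = (EN − 2FM + GL) / (2(EG − F²)) = 0.
At (u, v) = (13/2, -pi/3): H = 0.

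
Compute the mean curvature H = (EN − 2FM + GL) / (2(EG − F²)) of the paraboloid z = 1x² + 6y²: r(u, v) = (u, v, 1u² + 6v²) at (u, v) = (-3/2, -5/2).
H = 961*sqrt(910)/828100

With E = 4*u^2 + 1, F = 24*u*v, G = 144*v^2 + 1, L = 2/sqrt(4*u^2 + 144*v^2 + 1), M = 0, N = 12/sqrt(4*u^2 + 144*v^2 + 1), assemble
  H = (EN − 2FM + GL) / (2(EG − F²)) = (24*u^2 + 144*v^2 + 7)/(4*u^2 + 144*v^2 + 1)^(3/2).
At (u, v) = (-3/2, -5/2): H = 961*sqrt(910)/828100.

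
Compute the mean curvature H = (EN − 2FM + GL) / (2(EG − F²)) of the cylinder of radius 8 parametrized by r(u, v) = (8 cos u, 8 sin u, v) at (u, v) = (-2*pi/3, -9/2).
H = -1/16

With E = 64, F = 0, G = 1, L = -8, M = 0, N = 0, assemble
  H = (EN − 2FM + GL) / (2(EG − F²)) = -1/16.
At (u, v) = (-2*pi/3, -9/2): H = -1/16.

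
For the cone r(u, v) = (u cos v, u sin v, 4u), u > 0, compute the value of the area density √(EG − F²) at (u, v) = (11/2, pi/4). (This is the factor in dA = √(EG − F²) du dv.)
√(EG − F²)|_{(11/2, pi/4)} = 11*sqrt(17)/2

E = 17, F = 0, G = u^2, so EG − F² = 17*u^2. Taking the positive square root: √(EG − F²) = sqrt(17)*Abs(u). At (u, v) = (11/2, pi/4): 11*sqrt(17)/2.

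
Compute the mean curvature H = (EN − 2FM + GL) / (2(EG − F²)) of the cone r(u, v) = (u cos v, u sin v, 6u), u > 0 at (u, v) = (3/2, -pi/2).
H = 2*sqrt(37)/37

With E = 37, F = 0, G = u^2, L = 0, M = 0, N = 6*sqrt(37)*u^2/(37*Abs(u)), assemble
  H = (EN − 2FM + GL) / (2(EG − F²)) = 3*sqrt(37)/(37*Abs(u)).
At (u, v) = (3/2, -pi/2): H = 2*sqrt(37)/37.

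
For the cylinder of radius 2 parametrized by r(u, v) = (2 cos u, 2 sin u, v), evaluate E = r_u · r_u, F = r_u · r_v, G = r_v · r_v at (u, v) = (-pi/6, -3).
E = 4;  F = 0;  G = 1

Partials: r_u = (-2*sin(u), 2*cos(u), 0), r_v = (0, 0, 1). As functions of (u, v):
  E = r_u · r_u = 4,
  F = r_u · r_v = 0,
  G = r_v · r_v = 1.
Evaluating at (u, v) = (-pi/6, -3): E = 4, F = 0, G = 1.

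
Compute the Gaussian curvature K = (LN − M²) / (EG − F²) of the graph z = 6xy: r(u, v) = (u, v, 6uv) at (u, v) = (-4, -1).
K = -36/375769

Coefficients of the first fundamental form: E = 36*v^2 + 1, F = 36*u*v, G = 36*u^2 + 1.
Coefficients of the second fundamental form: L = 0, M = 6/sqrt(36*u^2 + 36*v^2 + 1), N = 0.
Assemble K = (LN − M²)/(EG − F²) = -36/(1296*u^4 + 2592*u^2*v^2 + 72*u^2 + 1296*v^4 + 72*v^2 + 1). At (u, v) = (-4, -1): K = -36/375769.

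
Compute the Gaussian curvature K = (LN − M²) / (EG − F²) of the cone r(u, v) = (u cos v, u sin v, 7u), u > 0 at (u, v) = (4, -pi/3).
K = 0

Coefficients of the first fundamental form: E = 50, F = 0, G = u^2.
Coefficients of the second fundamental form: L = 0, M = 0, N = 7*sqrt(2)*u^2/(10*Abs(u)).
Assemble K = (LN − M²)/(EG − F²) = 0. At (u, v) = (4, -pi/3): K = 0.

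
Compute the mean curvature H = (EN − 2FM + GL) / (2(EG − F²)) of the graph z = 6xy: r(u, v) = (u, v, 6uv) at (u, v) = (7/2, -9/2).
H = 3402*sqrt(1171)/1371241

With E = 36*v^2 + 1, F = 36*u*v, G = 36*u^2 + 1, L = 0, M = 6/sqrt(36*u^2 + 36*v^2 + 1), N = 0, assemble
  H = (EN − 2FM + GL) / (2(EG − F²)) = -216*u*v/(36*u^2 + 36*v^2 + 1)^(3/2).
At (u, v) = (7/2, -9/2): H = 3402*sqrt(1171)/1371241.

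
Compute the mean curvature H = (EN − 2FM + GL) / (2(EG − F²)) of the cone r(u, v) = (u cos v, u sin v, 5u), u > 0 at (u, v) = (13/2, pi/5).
H = 5*sqrt(26)/338

With E = 26, F = 0, G = u^2, L = 0, M = 0, N = 5*sqrt(26)*u^2/(26*Abs(u)), assemble
  H = (EN − 2FM + GL) / (2(EG − F²)) = 5*sqrt(26)/(52*Abs(u)).
At (u, v) = (13/2, pi/5): H = 5*sqrt(26)/338.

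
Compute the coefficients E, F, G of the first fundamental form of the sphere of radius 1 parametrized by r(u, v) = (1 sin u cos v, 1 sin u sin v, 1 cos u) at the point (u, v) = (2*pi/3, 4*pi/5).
E = 1;  F = 0;  G = 3/4

Partials: r_u = (cos(u)*cos(v), sin(v)*cos(u), -sin(u)), r_v = (-sin(u)*sin(v), sin(u)*cos(v), 0). As functions of (u, v):
  E = r_u · r_u = 1,
  F = r_u · r_v = 0,
  G = r_v · r_v = sin(u)^2.
Evaluating at (u, v) = (2*pi/3, 4*pi/5): E = 1, F = 0, G = 3/4.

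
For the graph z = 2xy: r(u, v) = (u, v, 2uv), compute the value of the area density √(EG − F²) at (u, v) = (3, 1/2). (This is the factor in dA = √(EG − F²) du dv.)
√(EG − F²)|_{(3, 1/2)} = sqrt(38)

E = 4*v^2 + 1, F = 4*u*v, G = 4*u^2 + 1, so EG − F² = 4*u^2 + 4*v^2 + 1. Taking the positive square root: √(EG − F²) = sqrt(4*u^2 + 4*v^2 + 1). At (u, v) = (3, 1/2): sqrt(38).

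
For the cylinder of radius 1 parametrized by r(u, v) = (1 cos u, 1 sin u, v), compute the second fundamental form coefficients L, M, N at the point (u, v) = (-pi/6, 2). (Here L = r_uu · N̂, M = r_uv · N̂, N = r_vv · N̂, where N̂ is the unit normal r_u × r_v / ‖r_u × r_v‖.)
L = -1;  M = 0;  N = 0

Compute the unit normal N̂(u, v) = (cos(u), sin(u), 0), and the second partials r_uu, r_uv, r_vv. Take dot products:
  L(u, v) = r_uu · N̂ = -1,
  M(u, v) = r_uv · N̂ = 0,
  N(u, v) = r_vv · N̂ = 0.
Evaluating at (u, v) = (-pi/6, 2):
  L = -1, M = 0, N = 0.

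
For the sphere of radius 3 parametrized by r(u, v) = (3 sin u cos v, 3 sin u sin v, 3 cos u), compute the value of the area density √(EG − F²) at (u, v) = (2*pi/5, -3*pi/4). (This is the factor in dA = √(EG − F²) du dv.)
√(EG − F²)|_{(2*pi/5, -3*pi/4)} = 9*sqrt(2*sqrt(5) + 10)/4

E = 9, F = 0, G = 9*sin(u)^2, so EG − F² = 81*sin(u)^2. Taking the positive square root: √(EG − F²) = 9*Abs(sin(u)). At (u, v) = (2*pi/5, -3*pi/4): 9*sqrt(2*sqrt(5) + 10)/4.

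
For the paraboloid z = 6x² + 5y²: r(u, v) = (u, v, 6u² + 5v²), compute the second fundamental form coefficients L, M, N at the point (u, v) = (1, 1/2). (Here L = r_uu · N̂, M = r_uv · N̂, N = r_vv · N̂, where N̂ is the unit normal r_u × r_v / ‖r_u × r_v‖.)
L = 6*sqrt(170)/85;  M = 0;  N = sqrt(170)/17

Compute the unit normal N̂(u, v) = (-12*u/sqrt(144*u^2 + 100*v^2 + 1), -10*v/sqrt(144*u^2 + 100*v^2 + 1), 1/sqrt(144*u^2 + 100*v^2 + 1)), and the second partials r_uu, r_uv, r_vv. Take dot products:
  L(u, v) = r_uu · N̂ = 12/sqrt(144*u^2 + 100*v^2 + 1),
  M(u, v) = r_uv · N̂ = 0,
  N(u, v) = r_vv · N̂ = 10/sqrt(144*u^2 + 100*v^2 + 1).
Evaluating at (u, v) = (1, 1/2):
  L = 6*sqrt(170)/85, M = 0, N = sqrt(170)/17.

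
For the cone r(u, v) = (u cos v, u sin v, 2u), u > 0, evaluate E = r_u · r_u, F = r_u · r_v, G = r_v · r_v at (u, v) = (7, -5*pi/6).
E = 5;  F = 0;  G = 49

Partials: r_u = (cos(v), sin(v), 2), r_v = (-u*sin(v), u*cos(v), 0). As functions of (u, v):
  E = r_u · r_u = 5,
  F = r_u · r_v = 0,
  G = r_v · r_v = u^2.
Evaluating at (u, v) = (7, -5*pi/6): E = 5, F = 0, G = 49.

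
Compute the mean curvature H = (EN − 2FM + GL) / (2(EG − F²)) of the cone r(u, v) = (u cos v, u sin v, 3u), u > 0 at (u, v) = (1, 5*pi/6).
H = 3*sqrt(10)/20

With E = 10, F = 0, G = u^2, L = 0, M = 0, N = 3*sqrt(10)*u^2/(10*Abs(u)), assemble
  H = (EN − 2FM + GL) / (2(EG − F²)) = 3*sqrt(10)/(20*Abs(u)).
At (u, v) = (1, 5*pi/6): H = 3*sqrt(10)/20.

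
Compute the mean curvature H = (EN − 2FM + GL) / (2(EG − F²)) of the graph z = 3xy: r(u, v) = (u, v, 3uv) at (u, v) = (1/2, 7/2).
H = -189*sqrt(454)/103058

With E = 9*v^2 + 1, F = 9*u*v, G = 9*u^2 + 1, L = 0, M = 3/sqrt(9*u^2 + 9*v^2 + 1), N = 0, assemble
  H = (EN − 2FM + GL) / (2(EG − F²)) = -27*u*v/(9*u^2 + 9*v^2 + 1)^(3/2).
At (u, v) = (1/2, 7/2): H = -189*sqrt(454)/103058.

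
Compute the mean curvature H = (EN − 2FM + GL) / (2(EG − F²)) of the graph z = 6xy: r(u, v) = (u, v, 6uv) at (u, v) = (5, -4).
H = 4320*sqrt(1477)/2181529

With E = 36*v^2 + 1, F = 36*u*v, G = 36*u^2 + 1, L = 0, M = 6/sqrt(36*u^2 + 36*v^2 + 1), N = 0, assemble
  H = (EN − 2FM + GL) / (2(EG − F²)) = -216*u*v/(36*u^2 + 36*v^2 + 1)^(3/2).
At (u, v) = (5, -4): H = 4320*sqrt(1477)/2181529.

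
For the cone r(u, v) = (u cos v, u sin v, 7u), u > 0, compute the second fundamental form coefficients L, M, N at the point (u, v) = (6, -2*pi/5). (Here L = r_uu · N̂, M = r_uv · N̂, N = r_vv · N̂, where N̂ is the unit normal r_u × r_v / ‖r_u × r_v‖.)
L = 0;  M = 0;  N = 21*sqrt(2)/5

Compute the unit normal N̂(u, v) = (-7*sqrt(2)*u*cos(v)/(10*Abs(u)), -7*sqrt(2)*u*sin(v)/(10*Abs(u)), sqrt(2)*u/(10*Abs(u))), and the second partials r_uu, r_uv, r_vv. Take dot products:
  L(u, v) = r_uu · N̂ = 0,
  M(u, v) = r_uv · N̂ = 0,
  N(u, v) = r_vv · N̂ = 7*sqrt(2)*u^2/(10*Abs(u)).
Evaluating at (u, v) = (6, -2*pi/5):
  L = 0, M = 0, N = 21*sqrt(2)/5.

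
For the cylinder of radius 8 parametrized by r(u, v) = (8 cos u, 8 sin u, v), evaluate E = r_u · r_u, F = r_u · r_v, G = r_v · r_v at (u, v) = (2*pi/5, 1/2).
E = 64;  F = 0;  G = 1

Partials: r_u = (-8*sin(u), 8*cos(u), 0), r_v = (0, 0, 1). As functions of (u, v):
  E = r_u · r_u = 64,
  F = r_u · r_v = 0,
  G = r_v · r_v = 1.
Evaluating at (u, v) = (2*pi/5, 1/2): E = 64, F = 0, G = 1.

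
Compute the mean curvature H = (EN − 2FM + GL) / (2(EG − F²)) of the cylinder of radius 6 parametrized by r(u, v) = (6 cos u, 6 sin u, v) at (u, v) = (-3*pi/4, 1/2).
H = -1/12

With E = 36, F = 0, G = 1, L = -6, M = 0, N = 0, assemble
  H = (EN − 2FM + GL) / (2(EG − F²)) = -1/12.
At (u, v) = (-3*pi/4, 1/2): H = -1/12.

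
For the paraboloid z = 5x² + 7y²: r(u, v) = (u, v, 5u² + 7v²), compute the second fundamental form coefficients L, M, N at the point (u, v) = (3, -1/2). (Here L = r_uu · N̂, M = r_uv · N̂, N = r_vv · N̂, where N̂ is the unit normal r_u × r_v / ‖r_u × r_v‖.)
L = sqrt(38)/19;  M = 0;  N = 7*sqrt(38)/95

Compute the unit normal N̂(u, v) = (-10*u/sqrt(100*u^2 + 196*v^2 + 1), -14*v/sqrt(100*u^2 + 196*v^2 + 1), 1/sqrt(100*u^2 + 196*v^2 + 1)), and the second partials r_uu, r_uv, r_vv. Take dot products:
  L(u, v) = r_uu · N̂ = 10/sqrt(100*u^2 + 196*v^2 + 1),
  M(u, v) = r_uv · N̂ = 0,
  N(u, v) = r_vv · N̂ = 14/sqrt(100*u^2 + 196*v^2 + 1).
Evaluating at (u, v) = (3, -1/2):
  L = sqrt(38)/19, M = 0, N = 7*sqrt(38)/95.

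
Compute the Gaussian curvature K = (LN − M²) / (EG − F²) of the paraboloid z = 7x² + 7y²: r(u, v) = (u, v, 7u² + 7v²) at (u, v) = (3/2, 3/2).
K = 196/779689

Coefficients of the first fundamental form: E = 196*u^2 + 1, F = 196*u*v, G = 196*v^2 + 1.
Coefficients of the second fundamental form: L = 14/sqrt(196*u^2 + 196*v^2 + 1), M = 0, N = 14/sqrt(196*u^2 + 196*v^2 + 1).
Assemble K = (LN − M²)/(EG − F²) = 196/(38416*u^4 + 76832*u^2*v^2 + 392*u^2 + 38416*v^4 + 392*v^2 + 1). At (u, v) = (3/2, 3/2): K = 196/779689.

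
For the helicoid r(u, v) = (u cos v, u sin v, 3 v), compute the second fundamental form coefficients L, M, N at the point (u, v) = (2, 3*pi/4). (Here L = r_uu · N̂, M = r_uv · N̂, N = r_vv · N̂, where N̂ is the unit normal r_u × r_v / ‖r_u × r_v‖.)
L = 0;  M = -3*sqrt(13)/13;  N = 0

Compute the unit normal N̂(u, v) = (3*sin(v)/sqrt(u^2 + 9), -3*cos(v)/sqrt(u^2 + 9), u/sqrt(u^2 + 9)), and the second partials r_uu, r_uv, r_vv. Take dot products:
  L(u, v) = r_uu · N̂ = 0,
  M(u, v) = r_uv · N̂ = -3/sqrt(u^2 + 9),
  N(u, v) = r_vv · N̂ = 0.
Evaluating at (u, v) = (2, 3*pi/4):
  L = 0, M = -3*sqrt(13)/13, N = 0.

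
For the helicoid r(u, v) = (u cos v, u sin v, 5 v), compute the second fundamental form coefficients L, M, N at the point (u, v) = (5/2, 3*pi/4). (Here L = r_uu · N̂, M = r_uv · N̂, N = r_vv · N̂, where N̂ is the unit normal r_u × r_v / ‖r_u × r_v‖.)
L = 0;  M = -2*sqrt(5)/5;  N = 0

Compute the unit normal N̂(u, v) = (5*sin(v)/sqrt(u^2 + 25), -5*cos(v)/sqrt(u^2 + 25), u/sqrt(u^2 + 25)), and the second partials r_uu, r_uv, r_vv. Take dot products:
  L(u, v) = r_uu · N̂ = 0,
  M(u, v) = r_uv · N̂ = -5/sqrt(u^2 + 25),
  N(u, v) = r_vv · N̂ = 0.
Evaluating at (u, v) = (5/2, 3*pi/4):
  L = 0, M = -2*sqrt(5)/5, N = 0.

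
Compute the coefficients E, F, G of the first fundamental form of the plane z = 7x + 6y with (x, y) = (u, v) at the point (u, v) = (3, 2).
E = 50;  F = 42;  G = 37

Partials: r_u = (1, 0, 7), r_v = (0, 1, 6). As functions of (u, v):
  E = r_u · r_u = 50,
  F = r_u · r_v = 42,
  G = r_v · r_v = 37.
Evaluating at (u, v) = (3, 2): E = 50, F = 42, G = 37.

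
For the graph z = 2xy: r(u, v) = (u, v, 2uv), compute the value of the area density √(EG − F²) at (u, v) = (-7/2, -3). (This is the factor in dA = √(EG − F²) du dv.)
√(EG − F²)|_{(-7/2, -3)} = sqrt(86)

E = 4*v^2 + 1, F = 4*u*v, G = 4*u^2 + 1, so EG − F² = 4*u^2 + 4*v^2 + 1. Taking the positive square root: √(EG − F²) = sqrt(4*u^2 + 4*v^2 + 1). At (u, v) = (-7/2, -3): sqrt(86).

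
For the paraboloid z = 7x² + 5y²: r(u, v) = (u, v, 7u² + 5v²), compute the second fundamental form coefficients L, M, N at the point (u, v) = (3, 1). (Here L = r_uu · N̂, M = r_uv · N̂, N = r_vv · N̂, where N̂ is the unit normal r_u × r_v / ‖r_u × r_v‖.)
L = 14*sqrt(1865)/1865;  M = 0;  N = 2*sqrt(1865)/373

Compute the unit normal N̂(u, v) = (-14*u/sqrt(196*u^2 + 100*v^2 + 1), -10*v/sqrt(196*u^2 + 100*v^2 + 1), 1/sqrt(196*u^2 + 100*v^2 + 1)), and the second partials r_uu, r_uv, r_vv. Take dot products:
  L(u, v) = r_uu · N̂ = 14/sqrt(196*u^2 + 100*v^2 + 1),
  M(u, v) = r_uv · N̂ = 0,
  N(u, v) = r_vv · N̂ = 10/sqrt(196*u^2 + 100*v^2 + 1).
Evaluating at (u, v) = (3, 1):
  L = 14*sqrt(1865)/1865, M = 0, N = 2*sqrt(1865)/373.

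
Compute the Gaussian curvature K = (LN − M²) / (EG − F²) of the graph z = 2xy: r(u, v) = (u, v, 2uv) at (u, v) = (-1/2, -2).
K = -1/81

Coefficients of the first fundamental form: E = 4*v^2 + 1, F = 4*u*v, G = 4*u^2 + 1.
Coefficients of the second fundamental form: L = 0, M = 2/sqrt(4*u^2 + 4*v^2 + 1), N = 0.
Assemble K = (LN − M²)/(EG − F²) = -4/(16*u^4 + 32*u^2*v^2 + 8*u^2 + 16*v^4 + 8*v^2 + 1). At (u, v) = (-1/2, -2): K = -1/81.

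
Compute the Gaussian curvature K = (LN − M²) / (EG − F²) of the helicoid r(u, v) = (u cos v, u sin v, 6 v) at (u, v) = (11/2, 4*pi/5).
K = -576/70225

Coefficients of the first fundamental form: E = 1, F = 0, G = u^2 + 36.
Coefficients of the second fundamental form: L = 0, M = -6/sqrt(u^2 + 36), N = 0.
Assemble K = (LN − M²)/(EG − F²) = -36/(u^2 + 36)^2. At (u, v) = (11/2, 4*pi/5): K = -576/70225.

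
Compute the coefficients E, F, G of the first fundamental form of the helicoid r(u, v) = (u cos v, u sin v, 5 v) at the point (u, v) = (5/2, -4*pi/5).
E = 1;  F = 0;  G = 125/4

Partials: r_u = (cos(v), sin(v), 0), r_v = (-u*sin(v), u*cos(v), 5). As functions of (u, v):
  E = r_u · r_u = 1,
  F = r_u · r_v = 0,
  G = r_v · r_v = u^2 + 25.
Evaluating at (u, v) = (5/2, -4*pi/5): E = 1, F = 0, G = 125/4.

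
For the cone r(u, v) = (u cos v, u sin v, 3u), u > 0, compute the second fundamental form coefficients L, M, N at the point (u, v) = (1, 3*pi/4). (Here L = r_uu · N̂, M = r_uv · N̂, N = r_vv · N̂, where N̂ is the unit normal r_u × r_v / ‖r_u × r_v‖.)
L = 0;  M = 0;  N = 3*sqrt(10)/10

Compute the unit normal N̂(u, v) = (-3*sqrt(10)*u*cos(v)/(10*Abs(u)), -3*sqrt(10)*u*sin(v)/(10*Abs(u)), sqrt(10)*u/(10*Abs(u))), and the second partials r_uu, r_uv, r_vv. Take dot products:
  L(u, v) = r_uu · N̂ = 0,
  M(u, v) = r_uv · N̂ = 0,
  N(u, v) = r_vv · N̂ = 3*sqrt(10)*u^2/(10*Abs(u)).
Evaluating at (u, v) = (1, 3*pi/4):
  L = 0, M = 0, N = 3*sqrt(10)/10.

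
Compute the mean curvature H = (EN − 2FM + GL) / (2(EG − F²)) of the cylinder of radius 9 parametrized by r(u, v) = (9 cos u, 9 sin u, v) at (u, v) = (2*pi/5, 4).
H = -1/18

With E = 81, F = 0, G = 1, L = -9, M = 0, N = 0, assemble
  H = (EN − 2FM + GL) / (2(EG − F²)) = -1/18.
At (u, v) = (2*pi/5, 4): H = -1/18.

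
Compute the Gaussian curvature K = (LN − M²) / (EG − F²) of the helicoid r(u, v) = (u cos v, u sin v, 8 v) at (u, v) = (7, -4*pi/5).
K = -64/12769

Coefficients of the first fundamental form: E = 1, F = 0, G = u^2 + 64.
Coefficients of the second fundamental form: L = 0, M = -8/sqrt(u^2 + 64), N = 0.
Assemble K = (LN − M²)/(EG − F²) = -64/(u^2 + 64)^2. At (u, v) = (7, -4*pi/5): K = -64/12769.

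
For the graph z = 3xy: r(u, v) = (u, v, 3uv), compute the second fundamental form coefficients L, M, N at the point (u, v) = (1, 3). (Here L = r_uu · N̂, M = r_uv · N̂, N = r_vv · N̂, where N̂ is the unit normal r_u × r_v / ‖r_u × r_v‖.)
L = 0;  M = 3*sqrt(91)/91;  N = 0

Compute the unit normal N̂(u, v) = (-3*v/sqrt(9*u^2 + 9*v^2 + 1), -3*u/sqrt(9*u^2 + 9*v^2 + 1), 1/sqrt(9*u^2 + 9*v^2 + 1)), and the second partials r_uu, r_uv, r_vv. Take dot products:
  L(u, v) = r_uu · N̂ = 0,
  M(u, v) = r_uv · N̂ = 3/sqrt(9*u^2 + 9*v^2 + 1),
  N(u, v) = r_vv · N̂ = 0.
Evaluating at (u, v) = (1, 3):
  L = 0, M = 3*sqrt(91)/91, N = 0.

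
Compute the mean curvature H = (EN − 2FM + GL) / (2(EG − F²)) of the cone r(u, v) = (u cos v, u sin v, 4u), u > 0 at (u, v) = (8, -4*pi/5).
H = sqrt(17)/68

With E = 17, F = 0, G = u^2, L = 0, M = 0, N = 4*sqrt(17)*u^2/(17*Abs(u)), assemble
  H = (EN − 2FM + GL) / (2(EG − F²)) = 2*sqrt(17)/(17*Abs(u)).
At (u, v) = (8, -4*pi/5): H = sqrt(17)/68.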